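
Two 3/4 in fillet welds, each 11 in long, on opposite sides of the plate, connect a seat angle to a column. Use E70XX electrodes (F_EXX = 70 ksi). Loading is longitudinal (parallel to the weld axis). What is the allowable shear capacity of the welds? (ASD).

Effective throat t_e = 0.707 × 0.75 = 0.5302 in.
Total length L = 22 in; A_we = 0.5302 × 22 = 11.67 in².
F_nw = 0.6 F_EXX = 0.6 × 70 = 42 ksi.
R_n = 42 × 11.67 = 490 kips; R_n/Ω = 490/2.0 = 245 kips.

R_n/Ω ≈ 245 kips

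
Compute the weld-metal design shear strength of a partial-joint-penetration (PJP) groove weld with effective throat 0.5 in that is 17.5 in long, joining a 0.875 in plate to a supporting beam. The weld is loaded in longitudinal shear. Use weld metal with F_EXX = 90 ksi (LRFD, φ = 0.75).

φR_n ≈ 354 kip

Effective throat (given) t_e = 0.5 in.
A_we = 0.5 × 17.5 = 8.75 in².
F_nw = 0.6 F_EXX = 54 ksi.
φR_n = 0.75 × 54 × 8.75 = 354.4 kip.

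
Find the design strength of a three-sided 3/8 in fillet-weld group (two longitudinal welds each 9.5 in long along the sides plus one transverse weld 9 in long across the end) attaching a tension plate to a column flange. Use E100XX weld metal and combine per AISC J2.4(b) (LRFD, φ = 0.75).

φR_n ≈ 354 kips

E100XX → F_EXX = 100 ksi.
t_e = 0.707 × 0.375 = 0.2651 in.
R_nwl = 0.6 × 100 × 0.2651 × 19 = 302.2 kips (longitudinal, 2 welds).
R_nwt = 0.6 × 100 × 0.2651 × 9 = 143.2 kips (transverse, base value).
(i) R_nwl + R_nwt = 445.4 kips; (ii) 0.85 R_nwl + 1.5 R_nwt = 471.7 kips.
R_n = max = 471.7 kips [governs: (ii)]; φR_n = 353.7 kips.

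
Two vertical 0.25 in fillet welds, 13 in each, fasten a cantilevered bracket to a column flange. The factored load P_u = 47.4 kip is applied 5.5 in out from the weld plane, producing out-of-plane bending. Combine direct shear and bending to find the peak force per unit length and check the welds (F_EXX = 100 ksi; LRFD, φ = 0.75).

L_w = 2 × 13 = 26 in; section modulus (unit throat) S = 2 × L²/6 = 56.33 in².
Direct shear f_v = P/L_w = 47.4/26 = 1.823 kip/in.
Moment M = P × e = 47.4 × 5.5 = 260.7 kip·in; bending f_b = M/S = 4.628 kip/in.
f_max = √(f_v² + f_b²) = √(1.823² + 4.628²) = 4.974 kip/in.
φr_n = 0.75 × 0.6 × 100 × (0.707 × 0.25) = 7.954 kip/in → adequate.

f_max ≈ 4.97 kip/in; adequate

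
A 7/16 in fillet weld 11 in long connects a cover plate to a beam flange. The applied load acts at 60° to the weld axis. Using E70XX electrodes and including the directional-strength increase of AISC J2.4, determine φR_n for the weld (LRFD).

E70XX → F_EXX = 70 ksi.
t_e = 0.707 × 0.4375 = 0.3093 in; A_we = 0.3093 × 11 = 3.402 in².
Directional factor: 1.0 + 0.5 sin^1.5(60°) = 1.403.
F_nw = 0.6 × 70 × 1.403 = 58.92 ksi.
φR_n = 0.75 × 58.92 × 3.402 = 150.4 kip.

φR_n ≈ 150 kip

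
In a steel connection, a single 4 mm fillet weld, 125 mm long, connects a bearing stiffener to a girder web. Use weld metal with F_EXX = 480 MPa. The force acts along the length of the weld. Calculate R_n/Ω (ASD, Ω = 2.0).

R_n/Ω ≈ 50.9 kN

Effective throat t_e = 0.707 × 4 = 2.828 mm.
Total length L = 125 mm; A_we = 2.828 × 125 = 353.5 mm².
F_nw = 0.6 F_EXX = 0.6 × 480 = 288 MPa.
R_n = 288 × 353.5 × 10⁻³ = 101.8 kN; R_n/Ω = 101.8/2.0 = 50.9 kN.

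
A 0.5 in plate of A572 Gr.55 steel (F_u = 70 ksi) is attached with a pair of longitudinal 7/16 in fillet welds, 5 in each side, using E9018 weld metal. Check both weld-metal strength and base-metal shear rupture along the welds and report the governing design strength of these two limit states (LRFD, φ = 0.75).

φR_n ≈ 125 kip (weld metal governs)

E90XX → F_EXX = 90 ksi.
t_e = 0.707 × 0.4375 = 0.3093 in; L = 10 in.
Weld metal: φR_n = 0.75 × 0.6 × 90 × 0.3093 × 10 = 125.3 kip.
Base metal (shear rupture): φR_n = 0.75 × 0.6 × 70 × 0.5 × 10 = 157.5 kip.
Governing: weld metal.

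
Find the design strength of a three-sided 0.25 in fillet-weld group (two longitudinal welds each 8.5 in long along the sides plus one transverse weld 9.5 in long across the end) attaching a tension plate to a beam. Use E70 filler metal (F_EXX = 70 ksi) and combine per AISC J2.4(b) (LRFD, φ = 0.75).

φR_n ≈ 160 kips

t_e = 0.707 × 0.25 = 0.1767 in.
R_nwl = 0.6 × 70 × 0.1767 × 17 = 126.2 kips (longitudinal, 2 welds).
R_nwt = 0.6 × 70 × 0.1767 × 9.5 = 70.52 kips (transverse, base value).
(i) R_nwl + R_nwt = 196.7 kips; (ii) 0.85 R_nwl + 1.5 R_nwt = 213.1 kips.
R_n = max = 213.1 kips [governs: (ii)]; φR_n = 159.8 kips.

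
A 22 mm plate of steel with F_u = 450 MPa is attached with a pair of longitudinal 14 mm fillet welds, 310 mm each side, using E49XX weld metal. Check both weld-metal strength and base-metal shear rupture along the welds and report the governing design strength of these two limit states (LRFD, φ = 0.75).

E49XX → F_EXX = 490 MPa.
t_e = 0.707 × 14 = 9.898 mm; L = 620 mm.
Weld metal: φR_n = 0.75 × 0.6 × 490 × 9.898 × 620 × 10⁻³ = 1353 kN.
Base metal (shear rupture): φR_n = 0.75 × 0.6 × 450 × 22 × 620 × 10⁻³ = 2762 kN.
Governing: weld metal.

φR_n ≈ 1350 kN (weld metal governs)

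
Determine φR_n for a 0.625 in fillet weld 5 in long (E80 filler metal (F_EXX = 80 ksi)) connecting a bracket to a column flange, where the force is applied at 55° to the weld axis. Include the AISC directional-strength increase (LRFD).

φR_n ≈ 109 kip

t_e = 0.707 × 0.625 = 0.4419 in; A_we = 0.4419 × 5 = 2.209 in².
Directional factor: 1.0 + 0.5 sin^1.5(55°) = 1.371.
F_nw = 0.6 × 80 × 1.371 = 65.79 ksi.
φR_n = 0.75 × 65.79 × 2.209 = 109 kip.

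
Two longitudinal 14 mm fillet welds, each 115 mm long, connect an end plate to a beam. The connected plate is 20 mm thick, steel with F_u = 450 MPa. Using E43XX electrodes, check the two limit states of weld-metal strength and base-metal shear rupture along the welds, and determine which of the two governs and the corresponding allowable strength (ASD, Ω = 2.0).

E43XX → F_EXX = 430 MPa.
t_e = 0.707 × 14 = 9.898 mm; L = 230 mm.
Weld metal: R_n/Ω = (1/2.0) × 0.6 × 430 × 9.898 × 230 × 10⁻³ = 293.7 kN.
Base metal (shear rupture): R_n/Ω = (1/2.0) × 0.6 × 450 × 20 × 230 × 10⁻³ = 621 kN.
Governing: weld metal.

R_n/Ω ≈ 294 kN (weld metal governs)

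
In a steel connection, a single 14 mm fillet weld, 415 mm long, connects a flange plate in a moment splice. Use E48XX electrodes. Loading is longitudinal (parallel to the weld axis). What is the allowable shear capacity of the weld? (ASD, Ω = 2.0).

E48XX → F_EXX = 480 MPa.
Effective throat t_e = 0.707 × 14 = 9.898 mm.
Total length L = 415 mm; A_we = 9.898 × 415 = 4108 mm².
F_nw = 0.6 F_EXX = 0.6 × 480 = 288 MPa.
R_n = 288 × 4108 × 10⁻³ = 1183 kN; R_n/Ω = 1183/2.0 = 591.5 kN.

R_n/Ω ≈ 592 kN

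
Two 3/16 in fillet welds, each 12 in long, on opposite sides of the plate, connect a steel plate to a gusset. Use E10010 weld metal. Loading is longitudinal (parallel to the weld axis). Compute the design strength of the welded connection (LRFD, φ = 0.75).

E100XX → F_EXX = 100 ksi.
Effective throat t_e = 0.707 × 0.1875 = 0.1326 in.
Total length L = 24 in; A_we = 0.1326 × 24 = 3.181 in².
F_nw = 0.6 F_EXX = 0.6 × 100 = 60 ksi.
φR_n = 0.75 × 60 × 3.181 = 143.2 kips.

φR_n ≈ 143 kips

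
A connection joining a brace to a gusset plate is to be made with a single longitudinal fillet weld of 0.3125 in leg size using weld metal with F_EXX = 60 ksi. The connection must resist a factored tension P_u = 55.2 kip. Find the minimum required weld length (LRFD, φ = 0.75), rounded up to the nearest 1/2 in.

L = 9.5 in

Throat t_e = 0.707 × 0.3125 = 0.2209 in.
φr_n = 0.75 × 0.6 × 60 × 0.2209 = 5.965 kip/in.
L_req = P_u / φr_n = 55.2 / 5.965 = 9.253 in total.
Round up → use L = 9.5 in.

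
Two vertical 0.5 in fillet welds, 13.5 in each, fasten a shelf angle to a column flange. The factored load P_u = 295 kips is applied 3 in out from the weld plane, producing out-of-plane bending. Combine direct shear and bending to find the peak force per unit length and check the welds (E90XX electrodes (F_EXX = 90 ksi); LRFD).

L_w = 2 × 13.5 = 27 in; section modulus (unit throat) S = 2 × L²/6 = 60.75 in².
Direct shear f_v = P/L_w = 295/27 = 10.93 kip/in.
Moment M = P × e = 295 × 3 = 885 kip·in; bending f_b = M/S = 14.57 kip/in.
f_max = √(f_v² + f_b²) = √(10.93² + 14.57²) = 18.21 kip/in.
φr_n = 0.75 × 0.6 × 90 × (0.707 × 0.5) = 14.32 kip/in → NOT adequate.

f_max ≈ 18.2 kip/in; NOT adequate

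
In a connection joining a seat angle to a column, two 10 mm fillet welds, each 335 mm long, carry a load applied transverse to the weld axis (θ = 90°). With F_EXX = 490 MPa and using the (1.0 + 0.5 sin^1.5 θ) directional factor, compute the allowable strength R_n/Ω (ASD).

t_e = 0.707 × 10 = 7.07 mm; A_we = 7.07 × 670 = 4737 mm².
Directional factor: 1.0 + 0.5 sin^1.5(90°) = 1.5.
F_nw = 0.6 × 490 × 1.5 = 441 MPa.
R_n/Ω = (441 × 4737) / 2.0 × 10⁻³ = 1044 kN.

R_n/Ω ≈ 1040 kN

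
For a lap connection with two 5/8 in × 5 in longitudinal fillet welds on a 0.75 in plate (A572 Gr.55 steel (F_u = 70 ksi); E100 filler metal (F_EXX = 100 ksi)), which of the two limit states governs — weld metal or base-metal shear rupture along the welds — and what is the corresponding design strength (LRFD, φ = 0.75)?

φR_n ≈ 199 kips (weld metal governs)

t_e = 0.707 × 0.625 = 0.4419 in; L = 10 in.
Weld metal: φR_n = 0.75 × 0.6 × 100 × 0.4419 × 10 = 198.8 kips.
Base metal (shear rupture): φR_n = 0.75 × 0.6 × 70 × 0.75 × 10 = 236.2 kips.
Governing: weld metal.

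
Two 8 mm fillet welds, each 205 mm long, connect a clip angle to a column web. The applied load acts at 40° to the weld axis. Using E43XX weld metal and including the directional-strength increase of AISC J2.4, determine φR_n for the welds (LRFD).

E43XX → F_EXX = 430 MPa.
t_e = 0.707 × 8 = 5.656 mm; A_we = 5.656 × 410 = 2319 mm².
Directional factor: 1.0 + 0.5 sin^1.5(40°) = 1.258.
F_nw = 0.6 × 430 × 1.258 = 324.5 MPa.
φR_n = 0.75 × 324.5 × 2319 × 10⁻³ = 564.3 kN.

φR_n ≈ 564 kN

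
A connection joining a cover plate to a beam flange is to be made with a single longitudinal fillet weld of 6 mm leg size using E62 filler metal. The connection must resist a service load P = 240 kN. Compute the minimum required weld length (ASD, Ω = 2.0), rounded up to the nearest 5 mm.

E62XX → F_EXX = 620 MPa.
Throat t_e = 0.707 × 6 = 4.242 mm.
r_n/Ω = (0.6 × 620 × 4.242) / 2.0 = 789 N/mm = 0.789 kN/mm.
L_req = P / (r_n/Ω) = 240 / 0.789 = 304.2 mm total.
Round up → use L = 305 mm.

L = 305 mm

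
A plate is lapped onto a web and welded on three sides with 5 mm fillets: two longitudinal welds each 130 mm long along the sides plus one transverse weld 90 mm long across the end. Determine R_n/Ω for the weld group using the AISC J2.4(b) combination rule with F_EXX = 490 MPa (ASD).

R_n/Ω ≈ 185 kN

t_e = 0.707 × 5 = 3.535 mm.
R_nwl = 0.6 × 490 × 3.535 × 260 × 10⁻³ = 270.2 kN (longitudinal, 2 welds).
R_nwt = 0.6 × 490 × 3.535 × 90 × 10⁻³ = 93.54 kN (transverse, base value).
(i) R_nwl + R_nwt = 363.8 kN; (ii) 0.85 R_nwl + 1.5 R_nwt = 370 kN.
R_n = max = 370 kN [governs: (ii)]; R_n/Ω = 185 kN.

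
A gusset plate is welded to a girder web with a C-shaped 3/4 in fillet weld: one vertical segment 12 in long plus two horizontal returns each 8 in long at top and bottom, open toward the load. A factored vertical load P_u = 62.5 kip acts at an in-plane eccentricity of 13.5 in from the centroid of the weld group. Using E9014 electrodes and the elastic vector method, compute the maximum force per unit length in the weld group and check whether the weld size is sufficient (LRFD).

f_max ≈ 9.32 kip/in; adequate

E90XX → F_EXX = 90 ksi.
Total weld length L_w = 28 in. Treat welds as unit-width lines.
Centroid: x̄ = 2×8×4 / 28 = 2.286 in from the vertical weld.
Polar moment about centroid: J = I_x + I_y = [12³/12 + 2×8×6²] + [12×2.286² + 2(8³/12 + 8×1.714²)] = 915 in³.
Direct shear f_v = P/L_w = 62.5 / 28 = 2.232 kip/in (vertical).
Torsion M = P·e = 62.5 × 13.5 = 843.75 kip·in.
Critical point at (x, y) = (5.714, 6) from centroid. f_tx = M·y/J = 5.532 kip/in; f_ty = M·x/J = 5.269 kip/in.
Resultant f_max = √[f_tx² + (f_v + f_ty)²] = √[5.532² + (2.232 + 5.269)²] = 9.321 kip/in.
Capacity per unit length: φr_n = 0.75 × 0.6 × 90 × (0.707 × 0.75) = 21.48 kip/in.
9.321 ≤ 21.48 → adequate.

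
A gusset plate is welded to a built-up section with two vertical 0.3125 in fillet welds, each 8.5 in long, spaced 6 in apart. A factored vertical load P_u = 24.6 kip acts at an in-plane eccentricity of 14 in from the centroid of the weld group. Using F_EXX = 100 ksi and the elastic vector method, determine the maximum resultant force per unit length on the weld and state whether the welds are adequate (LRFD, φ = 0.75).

Total weld length L_w = 17 in. Treat welds as unit-width lines.
Polar moment about centroid: J = 2[d³/12 + d(b/2)²] = 2[8.5³/12 + 8.5×3²] = 255.4 in³.
Direct shear f_v = P/L_w = 24.6 / 17 = 1.447 kip/in (vertical).
Torsion M = P·e = 24.6 × 14 = 344.4 kip·in.
Critical point at (x, y) = (3, 4.25) from centroid. f_tx = M·y/J = 5.732 kip/in; f_ty = M·x/J = 4.046 kip/in.
Resultant f_max = √[f_tx² + (f_v + f_ty)²] = √[5.732² + (1.447 + 4.046)²] = 7.939 kip/in.
Capacity per unit length: φr_n = 0.75 × 0.6 × 100 × (0.707 × 0.3125) = 9.942 kip/in.
7.939 ≤ 9.942 → adequate.

f_max ≈ 7.94 kip/in; adequate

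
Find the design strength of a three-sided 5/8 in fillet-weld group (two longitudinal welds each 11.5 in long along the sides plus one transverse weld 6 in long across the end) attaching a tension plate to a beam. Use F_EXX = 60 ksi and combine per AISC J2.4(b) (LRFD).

φR_n ≈ 346 kips

t_e = 0.707 × 0.625 = 0.4419 in.
R_nwl = 0.6 × 60 × 0.4419 × 23 = 365.9 kips (longitudinal, 2 welds).
R_nwt = 0.6 × 60 × 0.4419 × 6 = 95.44 kips (transverse, base value).
(i) R_nwl + R_nwt = 461.3 kips; (ii) 0.85 R_nwl + 1.5 R_nwt = 454.2 kips.
R_n = max = 461.3 kips [governs: (i)]; φR_n = 346 kips.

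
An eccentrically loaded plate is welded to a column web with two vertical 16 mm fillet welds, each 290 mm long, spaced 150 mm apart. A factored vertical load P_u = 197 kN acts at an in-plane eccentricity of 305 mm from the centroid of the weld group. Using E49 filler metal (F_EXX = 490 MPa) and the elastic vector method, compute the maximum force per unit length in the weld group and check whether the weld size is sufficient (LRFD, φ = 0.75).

Total weld length L_w = 580 mm. Treat welds as unit-width lines.
Polar moment about centroid: J = 2[d³/12 + d(b/2)²] = 2[290³/12 + 290×75²] = 7327000 mm³.
Direct shear f_v = P/L_w = 197×10³ / 580 = 339.7 N/mm (vertical).
Torsion M = P·e = 197×10³ × 305 = 60085000 N·mm.
Critical point at (x, y) = (75, 145) from centroid. f_tx = M·y/J = 1189 N/mm; f_ty = M·x/J = 615 N/mm.
Resultant f_max = √[f_tx² + (f_v + f_ty)²] = √[1189² + (339.7 + 615)²] = 1525 N/mm.
Capacity per unit length: φr_n = 0.75 × 0.6 × 490 × (0.707 × 16) = 2494 N/mm.
1525 ≤ 2494 → adequate.

f_max ≈ 1520 N/mm; adequate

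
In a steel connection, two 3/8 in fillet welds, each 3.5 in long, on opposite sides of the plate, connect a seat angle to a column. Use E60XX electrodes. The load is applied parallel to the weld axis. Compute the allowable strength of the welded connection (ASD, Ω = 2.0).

E60XX → F_EXX = 60 ksi.
Effective throat t_e = 0.707 × 0.375 = 0.2651 in.
Total length L = 7 in; A_we = 0.2651 × 7 = 1.856 in².
F_nw = 0.6 F_EXX = 0.6 × 60 = 36 ksi.
R_n = 36 × 1.856 = 66.81 kips; R_n/Ω = 66.81/2.0 = 33.41 kips.

R_n/Ω ≈ 33.4 kips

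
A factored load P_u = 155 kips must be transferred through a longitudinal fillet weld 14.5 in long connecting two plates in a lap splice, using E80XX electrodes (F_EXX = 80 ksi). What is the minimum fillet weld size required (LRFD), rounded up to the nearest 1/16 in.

Total weld length L = 14.5 in.
Required throat t_e = P_u / (φ × 0.6 F_EXX × L) = 155 / (0.75 × 0.6 × 80 × 14.5) = 0.2969 in.
Required leg w = t_e / 0.707 = 0.42 in → use 7/16 in.

w = 7/16 in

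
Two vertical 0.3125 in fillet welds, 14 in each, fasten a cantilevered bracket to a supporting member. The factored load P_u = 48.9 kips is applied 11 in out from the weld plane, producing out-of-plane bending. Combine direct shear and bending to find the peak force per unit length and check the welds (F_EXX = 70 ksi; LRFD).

f_max ≈ 8.42 kip/in; NOT adequate

L_w = 2 × 14 = 28 in; section modulus (unit throat) S = 2 × L²/6 = 65.33 in².
Direct shear f_v = P/L_w = 48.9/28 = 1.746 kip/in.
Moment M = P × e = 48.9 × 11 = 537.9 kip·in; bending f_b = M/S = 8.233 kip/in.
f_max = √(f_v² + f_b²) = √(1.746² + 8.233²) = 8.416 kip/in.
φr_n = 0.75 × 0.6 × 70 × (0.707 × 0.3125) = 6.96 kip/in → NOT adequate.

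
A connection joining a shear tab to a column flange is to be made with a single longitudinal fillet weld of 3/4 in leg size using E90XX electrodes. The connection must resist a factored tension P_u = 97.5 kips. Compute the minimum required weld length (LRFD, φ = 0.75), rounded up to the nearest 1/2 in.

L = 5 in

E90XX → F_EXX = 90 ksi.
Throat t_e = 0.707 × 0.75 = 0.5302 in.
φr_n = 0.75 × 0.6 × 90 × 0.5302 = 21.48 kips/in.
L_req = P_u / φr_n = 97.5 / 21.48 = 4.54 in total.
Round up → use L = 5 in.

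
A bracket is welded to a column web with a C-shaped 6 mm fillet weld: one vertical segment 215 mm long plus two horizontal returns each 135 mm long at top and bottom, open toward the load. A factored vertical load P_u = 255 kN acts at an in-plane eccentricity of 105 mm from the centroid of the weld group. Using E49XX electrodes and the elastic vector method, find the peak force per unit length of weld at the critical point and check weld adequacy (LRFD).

f_max ≈ 1210 N/mm; NOT adequate

E49XX → F_EXX = 490 MPa.
Total weld length L_w = 485 mm. Treat welds as unit-width lines.
Centroid: x̄ = 2×135×67.5 / 485 = 37.58 mm from the vertical weld.
Polar moment about centroid: J = I_x + I_y = [215³/12 + 2×135×107.5²] + [215×37.58² + 2(135³/12 + 135×29.92²)] = 4904000 mm³.
Direct shear f_v = P/L_w = 255×10³ / 485 = 525.8 N/mm (vertical).
Torsion M = P·e = 255×10³ × 105 = 26775000 N·mm.
Critical point at (x, y) = (97.42, 107.5) from centroid. f_tx = M·y/J = 587 N/mm; f_ty = M·x/J = 531.9 N/mm.
Resultant f_max = √[f_tx² + (f_v + f_ty)²] = √[587² + (525.8 + 531.9)²] = 1210 N/mm.
Capacity per unit length: φr_n = 0.75 × 0.6 × 490 × (0.707 × 6) = 935.4 N/mm.
1210 > 935.4 → NOT adequate.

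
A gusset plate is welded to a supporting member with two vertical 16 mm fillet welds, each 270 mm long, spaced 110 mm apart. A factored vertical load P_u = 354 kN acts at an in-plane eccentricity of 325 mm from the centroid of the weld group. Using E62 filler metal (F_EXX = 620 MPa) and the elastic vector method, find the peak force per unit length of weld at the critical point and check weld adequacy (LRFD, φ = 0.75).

f_max ≈ 3710 N/mm; NOT adequate

Total weld length L_w = 540 mm. Treat welds as unit-width lines.
Polar moment about centroid: J = 2[d³/12 + d(b/2)²] = 2[270³/12 + 270×55²] = 4914000 mm³.
Direct shear f_v = P/L_w = 354×10³ / 540 = 655.6 N/mm (vertical).
Torsion M = P·e = 354×10³ × 325 = 115050000 N·mm.
Critical point at (x, y) = (55, 135) from centroid. f_tx = M·y/J = 3161 N/mm; f_ty = M·x/J = 1288 N/mm.
Resultant f_max = √[f_tx² + (f_v + f_ty)²] = √[3161² + (655.6 + 1288)²] = 3710 N/mm.
Capacity per unit length: φr_n = 0.75 × 0.6 × 620 × (0.707 × 16) = 3156 N/mm.
3710 > 3156 → NOT adequate.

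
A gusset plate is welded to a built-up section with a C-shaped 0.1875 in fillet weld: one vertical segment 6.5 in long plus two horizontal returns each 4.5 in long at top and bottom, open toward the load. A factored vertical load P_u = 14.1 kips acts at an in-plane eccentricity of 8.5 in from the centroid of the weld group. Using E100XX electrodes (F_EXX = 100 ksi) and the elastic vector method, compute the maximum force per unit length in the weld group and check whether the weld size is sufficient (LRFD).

Total weld length L_w = 15.5 in. Treat welds as unit-width lines.
Centroid: x̄ = 2×4.5×2.25 / 15.5 = 1.306 in from the vertical weld.
Polar moment about centroid: J = I_x + I_y = [6.5³/12 + 2×4.5×3.25²] + [6.5×1.306² + 2(4.5³/12 + 4.5×0.9435²)] = 152.2 in³.
Direct shear f_v = P/L_w = 14.1 / 15.5 = 0.9097 kip/in (vertical).
Torsion M = P·e = 14.1 × 8.5 = 119.85 kip·in.
Critical point at (x, y) = (3.194, 3.25) from centroid. f_tx = M·y/J = 2.559 kip/in; f_ty = M·x/J = 2.514 kip/in.
Resultant f_max = √[f_tx² + (f_v + f_ty)²] = √[2.559² + (0.9097 + 2.514)²] = 4.274 kip/in.
Capacity per unit length: φr_n = 0.75 × 0.6 × 100 × (0.707 × 0.1875) = 5.965 kip/in.
4.274 ≤ 5.965 → adequate.

f_max ≈ 4.27 kip/in; adequate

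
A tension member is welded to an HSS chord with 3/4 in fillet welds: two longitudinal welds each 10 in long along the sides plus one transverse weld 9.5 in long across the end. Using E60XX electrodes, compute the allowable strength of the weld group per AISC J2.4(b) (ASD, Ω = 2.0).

E60XX → F_EXX = 60 ksi.
t_e = 0.707 × 0.75 = 0.5302 in.
R_nwl = 0.6 × 60 × 0.5302 × 20 = 381.8 kip (longitudinal, 2 welds).
R_nwt = 0.6 × 60 × 0.5302 × 9.5 = 181.3 kip (transverse, base value).
(i) R_nwl + R_nwt = 563.1 kip; (ii) 0.85 R_nwl + 1.5 R_nwt = 596.5 kip.
R_n = max = 596.5 kip [governs: (ii)]; R_n/Ω = 298.3 kip.

R_n/Ω ≈ 298 kip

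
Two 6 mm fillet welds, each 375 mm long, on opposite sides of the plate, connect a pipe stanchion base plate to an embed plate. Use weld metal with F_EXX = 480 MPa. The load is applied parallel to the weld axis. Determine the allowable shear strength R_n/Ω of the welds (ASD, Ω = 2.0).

Effective throat t_e = 0.707 × 6 = 4.242 mm.
Total length L = 750 mm; A_we = 4.242 × 750 = 3182 mm².
F_nw = 0.6 F_EXX = 0.6 × 480 = 288 MPa.
R_n = 288 × 3182 × 10⁻³ = 916.3 kN; R_n/Ω = 916.3/2.0 = 458.1 kN.

R_n/Ω ≈ 458 kN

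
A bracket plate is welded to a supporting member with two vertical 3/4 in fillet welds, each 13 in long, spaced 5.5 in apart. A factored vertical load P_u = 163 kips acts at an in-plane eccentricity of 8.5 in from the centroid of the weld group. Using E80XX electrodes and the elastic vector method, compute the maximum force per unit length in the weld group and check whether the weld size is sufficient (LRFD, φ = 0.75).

E80XX → F_EXX = 80 ksi.
Total weld length L_w = 26 in. Treat welds as unit-width lines.
Polar moment about centroid: J = 2[d³/12 + d(b/2)²] = 2[13³/12 + 13×2.75²] = 562.8 in³.
Direct shear f_v = P/L_w = 163 / 26 = 6.269 kip/in (vertical).
Torsion M = P·e = 163 × 8.5 = 1385.5 kip·in.
Critical point at (x, y) = (2.75, 6.5) from centroid. f_tx = M·y/J = 16 kip/in; f_ty = M·x/J = 6.77 kip/in.
Resultant f_max = √[f_tx² + (f_v + f_ty)²] = √[16² + (6.269 + 6.77)²] = 20.64 kip/in.
Capacity per unit length: φr_n = 0.75 × 0.6 × 80 × (0.707 × 0.75) = 19.09 kip/in.
20.64 > 19.09 → NOT adequate.

f_max ≈ 20.6 kip/in; NOT adequate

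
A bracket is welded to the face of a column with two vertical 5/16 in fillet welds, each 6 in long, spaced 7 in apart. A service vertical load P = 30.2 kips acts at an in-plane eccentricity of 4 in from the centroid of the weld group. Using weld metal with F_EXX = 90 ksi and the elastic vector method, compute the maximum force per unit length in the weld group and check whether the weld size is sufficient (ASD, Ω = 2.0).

Total weld length L_w = 12 in. Treat welds as unit-width lines.
Polar moment about centroid: J = 2[d³/12 + d(b/2)²] = 2[6³/12 + 6×3.5²] = 183 in³.
Direct shear f_v = P/L_w = 30.2 / 12 = 2.517 kip/in (vertical).
Torsion M = P·e = 30.2 × 4 = 120.8 kip·in.
Critical point at (x, y) = (3.5, 3) from centroid. f_tx = M·y/J = 1.98 kip/in; f_ty = M·x/J = 2.31 kip/in.
Resultant f_max = √[f_tx² + (f_v + f_ty)²] = √[1.98² + (2.517 + 2.31)²] = 5.217 kip/in.
Capacity per unit length: r_n/Ω = (1/2.0) × 0.6 × 90 × (0.707 × 0.3125) = 5.965 kip/in.
5.217 ≤ 5.965 → adequate.

f_max ≈ 5.22 kip/in; adequate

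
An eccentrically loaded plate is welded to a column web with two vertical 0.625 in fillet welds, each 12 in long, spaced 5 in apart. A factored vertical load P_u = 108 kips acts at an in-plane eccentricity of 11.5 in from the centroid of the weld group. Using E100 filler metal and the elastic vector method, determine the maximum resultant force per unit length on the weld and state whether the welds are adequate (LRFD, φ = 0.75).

E100XX → F_EXX = 100 ksi.
Total weld length L_w = 24 in. Treat welds as unit-width lines.
Polar moment about centroid: J = 2[d³/12 + d(b/2)²] = 2[12³/12 + 12×2.5²] = 438 in³.
Direct shear f_v = P/L_w = 108 / 24 = 4.5 kip/in (vertical).
Torsion M = P·e = 108 × 11.5 = 1242 kip·in.
Critical point at (x, y) = (2.5, 6) from centroid. f_tx = M·y/J = 17.01 kip/in; f_ty = M·x/J = 7.089 kip/in.
Resultant f_max = √[f_tx² + (f_v + f_ty)²] = √[17.01² + (4.5 + 7.089)²] = 20.59 kip/in.
Capacity per unit length: φr_n = 0.75 × 0.6 × 100 × (0.707 × 0.625) = 19.88 kip/in.
20.59 > 19.88 → NOT adequate.

f_max ≈ 20.6 kip/in; NOT adequate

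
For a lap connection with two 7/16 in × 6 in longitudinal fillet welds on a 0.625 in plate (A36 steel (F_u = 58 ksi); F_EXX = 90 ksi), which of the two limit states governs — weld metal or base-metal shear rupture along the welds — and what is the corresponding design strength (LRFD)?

t_e = 0.707 × 0.4375 = 0.3093 in; L = 12 in.
Weld metal: φR_n = 0.75 × 0.6 × 90 × 0.3093 × 12 = 150.3 kips.
Base metal (shear rupture): φR_n = 0.75 × 0.6 × 58 × 0.625 × 12 = 195.8 kips.
Governing: weld metal.

φR_n ≈ 150 kips (weld metal governs)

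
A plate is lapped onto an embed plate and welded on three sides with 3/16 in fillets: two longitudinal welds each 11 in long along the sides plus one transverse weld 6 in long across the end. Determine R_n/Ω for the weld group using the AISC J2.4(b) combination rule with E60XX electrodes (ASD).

R_n/Ω ≈ 66.8 kip

E60XX → F_EXX = 60 ksi.
t_e = 0.707 × 0.1875 = 0.1326 in.
R_nwl = 0.6 × 60 × 0.1326 × 22 = 105 kip (longitudinal, 2 welds).
R_nwt = 0.6 × 60 × 0.1326 × 6 = 28.63 kip (transverse, base value).
(i) R_nwl + R_nwt = 133.6 kip; (ii) 0.85 R_nwl + 1.5 R_nwt = 132.2 kip.
R_n = max = 133.6 kip [governs: (i)]; R_n/Ω = 66.81 kip.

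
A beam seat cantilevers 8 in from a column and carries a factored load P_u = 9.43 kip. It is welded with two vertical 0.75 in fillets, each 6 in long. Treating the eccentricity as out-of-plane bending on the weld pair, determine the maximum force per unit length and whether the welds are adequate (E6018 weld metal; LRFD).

E60XX → F_EXX = 60 ksi.
L_w = 2 × 6 = 12 in; section modulus (unit throat) S = 2 × L²/6 = 12 in².
Direct shear f_v = P/L_w = 9.43/12 = 0.7858 kip/in.
Moment M = P × e = 9.43 × 8 = 75.44 kip·in; bending f_b = M/S = 6.287 kip/in.
f_max = √(f_v² + f_b²) = √(0.7858² + 6.287²) = 6.336 kip/in.
φr_n = 0.75 × 0.6 × 60 × (0.707 × 0.75) = 14.32 kip/in → adequate.

f_max ≈ 6.34 kip/in; adequate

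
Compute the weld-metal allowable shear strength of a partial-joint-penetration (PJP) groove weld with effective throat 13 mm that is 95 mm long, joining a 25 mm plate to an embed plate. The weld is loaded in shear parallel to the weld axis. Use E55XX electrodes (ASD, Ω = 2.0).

E55XX → F_EXX = 550 MPa.
Effective throat (given) t_e = 13 mm.
A_we = 13 × 95 = 1235 mm².
F_nw = 0.6 F_EXX = 330 MPa.
R_n/Ω = (330 × 1235) / 2.0 × 10⁻³ = 203.8 kN.

R_n/Ω ≈ 204 kN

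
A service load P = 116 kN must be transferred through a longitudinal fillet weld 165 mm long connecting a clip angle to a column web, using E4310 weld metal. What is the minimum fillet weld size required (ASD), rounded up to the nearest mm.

E43XX → F_EXX = 430 MPa.
Total weld length L = 165 mm.
Required throat t_e = P × Ω / (0.6 F_EXX × L) = 116 × 2.0 / (0.6 × 430 × 165 × 10⁻³) = 5.45 mm.
Required leg w = t_e / 0.707 = 7.708 mm → use 8 mm.

w = 8 mm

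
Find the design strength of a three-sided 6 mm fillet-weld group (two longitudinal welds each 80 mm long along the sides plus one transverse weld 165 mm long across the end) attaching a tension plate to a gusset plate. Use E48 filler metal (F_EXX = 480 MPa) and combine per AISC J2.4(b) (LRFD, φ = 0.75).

φR_n ≈ 351 kN

t_e = 0.707 × 6 = 4.242 mm.
R_nwl = 0.6 × 480 × 4.242 × 160 × 10⁻³ = 195.5 kN (longitudinal, 2 welds).
R_nwt = 0.6 × 480 × 4.242 × 165 × 10⁻³ = 201.6 kN (transverse, base value).
(i) R_nwl + R_nwt = 397.1 kN; (ii) 0.85 R_nwl + 1.5 R_nwt = 468.5 kN.
R_n = max = 468.5 kN [governs: (ii)]; φR_n = 351.4 kN.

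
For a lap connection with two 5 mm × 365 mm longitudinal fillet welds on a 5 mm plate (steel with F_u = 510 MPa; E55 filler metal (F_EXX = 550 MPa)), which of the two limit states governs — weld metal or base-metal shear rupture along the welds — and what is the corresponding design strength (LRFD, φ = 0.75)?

φR_n ≈ 639 kN (weld metal governs)

t_e = 0.707 × 5 = 3.535 mm; L = 730 mm.
Weld metal: φR_n = 0.75 × 0.6 × 550 × 3.535 × 730 × 10⁻³ = 638.7 kN.
Base metal (shear rupture): φR_n = 0.75 × 0.6 × 510 × 5 × 730 × 10⁻³ = 837.7 kN.
Governing: weld metal.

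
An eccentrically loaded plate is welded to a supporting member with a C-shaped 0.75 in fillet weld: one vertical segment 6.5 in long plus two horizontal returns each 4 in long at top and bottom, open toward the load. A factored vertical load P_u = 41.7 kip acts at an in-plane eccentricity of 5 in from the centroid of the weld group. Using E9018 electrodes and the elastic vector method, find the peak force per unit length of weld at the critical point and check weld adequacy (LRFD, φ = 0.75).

E90XX → F_EXX = 90 ksi.
Total weld length L_w = 14.5 in. Treat welds as unit-width lines.
Centroid: x̄ = 2×4×2 / 14.5 = 1.103 in from the vertical weld.
Polar moment about centroid: J = I_x + I_y = [6.5³/12 + 2×4×3.25²] + [6.5×1.103² + 2(4³/12 + 4×0.8966²)] = 132.4 in³.
Direct shear f_v = P/L_w = 41.7 / 14.5 = 2.876 kip/in (vertical).
Torsion M = P·e = 41.7 × 5 = 208.5 kip·in.
Critical point at (x, y) = (2.897, 3.25) from centroid. f_tx = M·y/J = 5.118 kip/in; f_ty = M·x/J = 4.562 kip/in.
Resultant f_max = √[f_tx² + (f_v + f_ty)²] = √[5.118² + (2.876 + 4.562)²] = 9.028 kip/in.
Capacity per unit length: φr_n = 0.75 × 0.6 × 90 × (0.707 × 0.75) = 21.48 kip/in.
9.028 ≤ 21.48 → adequate.

f_max ≈ 9.03 kip/in; adequate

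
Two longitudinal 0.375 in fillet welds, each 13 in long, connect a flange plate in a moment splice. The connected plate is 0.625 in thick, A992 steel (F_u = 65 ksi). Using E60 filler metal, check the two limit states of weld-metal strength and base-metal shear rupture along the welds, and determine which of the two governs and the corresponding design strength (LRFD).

φR_n ≈ 186 kips (weld metal governs)

E60XX → F_EXX = 60 ksi.
t_e = 0.707 × 0.375 = 0.2651 in; L = 26 in.
Weld metal: φR_n = 0.75 × 0.6 × 60 × 0.2651 × 26 = 186.1 kips.
Base metal (shear rupture): φR_n = 0.75 × 0.6 × 65 × 0.625 × 26 = 475.3 kips.
Governing: weld metal.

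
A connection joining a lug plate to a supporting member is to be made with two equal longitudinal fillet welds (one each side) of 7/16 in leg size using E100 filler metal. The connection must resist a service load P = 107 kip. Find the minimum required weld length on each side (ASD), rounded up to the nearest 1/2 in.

L = 6 in on each side

E100XX → F_EXX = 100 ksi.
Throat t_e = 0.707 × 0.4375 = 0.3093 in.
r_n/Ω = (0.6 × 100 × 0.3093) / 2.0 = 9.279 kip/in.
L_req = P / (r_n/Ω) = 107 / 9.279 = 11.53 in total.
Per side: 11.53 / 2 = 5.765 in.
Round up → use L = 6 in on each side.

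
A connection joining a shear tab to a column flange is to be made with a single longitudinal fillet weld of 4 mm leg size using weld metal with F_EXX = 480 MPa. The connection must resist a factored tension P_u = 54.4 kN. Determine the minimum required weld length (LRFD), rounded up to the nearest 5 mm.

Throat t_e = 0.707 × 4 = 2.828 mm.
φr_n = 0.75 × 0.6 × 480 × 2.828 × 10⁻³ = 0.6108 kN/mm.
L_req = P_u / φr_n = 54.4 / 0.6108 = 89.06 mm total.
Round up → use L = 90 mm.

L = 90 mm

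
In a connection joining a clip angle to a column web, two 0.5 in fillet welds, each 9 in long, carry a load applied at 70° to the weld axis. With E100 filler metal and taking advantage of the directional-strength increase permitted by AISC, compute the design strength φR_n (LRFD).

φR_n ≈ 417 kips

E100XX → F_EXX = 100 ksi.
t_e = 0.707 × 0.5 = 0.3535 in; A_we = 0.3535 × 18 = 6.363 in².
Directional factor: 1.0 + 0.5 sin^1.5(70°) = 1.455.
F_nw = 0.6 × 100 × 1.455 = 87.33 ksi.
φR_n = 0.75 × 87.33 × 6.363 = 416.7 kips.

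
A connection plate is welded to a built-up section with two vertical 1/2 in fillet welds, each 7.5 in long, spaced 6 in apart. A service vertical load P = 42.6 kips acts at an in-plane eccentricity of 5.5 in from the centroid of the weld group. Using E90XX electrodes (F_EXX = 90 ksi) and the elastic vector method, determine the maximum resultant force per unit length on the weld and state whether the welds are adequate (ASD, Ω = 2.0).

Total weld length L_w = 15 in. Treat welds as unit-width lines.
Polar moment about centroid: J = 2[d³/12 + d(b/2)²] = 2[7.5³/12 + 7.5×3²] = 205.3 in³.
Direct shear f_v = P/L_w = 42.6 / 15 = 2.84 kip/in (vertical).
Torsion M = P·e = 42.6 × 5.5 = 234.3 kip·in.
Critical point at (x, y) = (3, 3.75) from centroid. f_tx = M·y/J = 4.279 kip/in; f_ty = M·x/J = 3.424 kip/in.
Resultant f_max = √[f_tx² + (f_v + f_ty)²] = √[4.279² + (2.84 + 3.424)²] = 7.586 kip/in.
Capacity per unit length: r_n/Ω = (1/2.0) × 0.6 × 90 × (0.707 × 0.5) = 9.544 kip/in.
7.586 ≤ 9.544 → adequate.

f_max ≈ 7.59 kip/in; adequate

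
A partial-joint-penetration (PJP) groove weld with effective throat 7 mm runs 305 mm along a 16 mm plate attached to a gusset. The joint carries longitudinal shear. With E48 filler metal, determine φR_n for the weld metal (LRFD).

φR_n ≈ 461 kN

E48XX → F_EXX = 480 MPa.
Effective throat (given) t_e = 7 mm.
A_we = 7 × 305 = 2135 mm².
F_nw = 0.6 F_EXX = 288 MPa.
φR_n = 0.75 × 288 × 2135 × 10⁻³ = 461.2 kN.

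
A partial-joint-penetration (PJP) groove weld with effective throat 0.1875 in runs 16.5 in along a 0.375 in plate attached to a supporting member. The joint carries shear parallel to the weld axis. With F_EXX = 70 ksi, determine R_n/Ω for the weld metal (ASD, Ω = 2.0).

R_n/Ω ≈ 65 kips

Effective throat (given) t_e = 0.1875 in.
A_we = 0.1875 × 16.5 = 3.094 in².
F_nw = 0.6 F_EXX = 42 ksi.
R_n/Ω = (42 × 3.094) / 2.0 = 64.97 kips.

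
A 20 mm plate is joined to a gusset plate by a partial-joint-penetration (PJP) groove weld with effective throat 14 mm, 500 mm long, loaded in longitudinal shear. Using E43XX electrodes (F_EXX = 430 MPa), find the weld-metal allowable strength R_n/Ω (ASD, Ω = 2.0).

Effective throat (given) t_e = 14 mm.
A_we = 14 × 500 = 7000 mm².
F_nw = 0.6 F_EXX = 258 MPa.
R_n/Ω = (258 × 7000) / 2.0 × 10⁻³ = 903 kN.

R_n/Ω ≈ 903 kN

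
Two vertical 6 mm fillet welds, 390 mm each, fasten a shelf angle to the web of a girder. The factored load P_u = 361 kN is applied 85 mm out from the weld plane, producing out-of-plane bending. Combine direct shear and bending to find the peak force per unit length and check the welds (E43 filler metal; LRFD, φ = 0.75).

f_max ≈ 762 N/mm; adequate

E43XX → F_EXX = 430 MPa.
L_w = 2 × 390 = 780 mm; section modulus (unit throat) S = 2 × L²/6 = 50700 mm².
Direct shear f_v = P/L_w = 361×10³/780 = 462.8 N/mm.
Moment M = P × e = 361×10³ × 85 = 30685000 N·mm; bending f_b = M/S = 605.2 N/mm.
f_max = √(f_v² + f_b²) = √(462.8² + 605.2²) = 761.9 N/mm.
φr_n = 0.75 × 0.6 × 430 × (0.707 × 6) = 820.8 N/mm → adequate.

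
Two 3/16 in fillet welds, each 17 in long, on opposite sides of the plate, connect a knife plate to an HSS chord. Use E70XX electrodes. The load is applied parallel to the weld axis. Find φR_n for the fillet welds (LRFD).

φR_n ≈ 142 kip

E70XX → F_EXX = 70 ksi.
Effective throat t_e = 0.707 × 0.1875 = 0.1326 in.
Total length L = 34 in; A_we = 0.1326 × 34 = 4.507 in².
F_nw = 0.6 F_EXX = 0.6 × 70 = 42 ksi.
φR_n = 0.75 × 42 × 4.507 = 142 kip.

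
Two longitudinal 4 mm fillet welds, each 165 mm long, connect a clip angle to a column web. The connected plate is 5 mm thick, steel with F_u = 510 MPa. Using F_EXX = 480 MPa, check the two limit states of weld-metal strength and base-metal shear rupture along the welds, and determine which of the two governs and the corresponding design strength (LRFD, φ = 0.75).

t_e = 0.707 × 4 = 2.828 mm; L = 330 mm.
Weld metal: φR_n = 0.75 × 0.6 × 480 × 2.828 × 330 × 10⁻³ = 201.6 kN.
Base metal (shear rupture): φR_n = 0.75 × 0.6 × 510 × 5 × 330 × 10⁻³ = 378.7 kN.
Governing: weld metal.

φR_n ≈ 202 kN (weld metal governs)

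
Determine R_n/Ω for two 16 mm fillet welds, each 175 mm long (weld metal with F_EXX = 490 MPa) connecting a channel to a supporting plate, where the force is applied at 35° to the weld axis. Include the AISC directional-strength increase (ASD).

R_n/Ω ≈ 708 kN

t_e = 0.707 × 16 = 11.31 mm; A_we = 11.31 × 350 = 3959 mm².
Directional factor: 1.0 + 0.5 sin^1.5(35°) = 1.217.
F_nw = 0.6 × 490 × 1.217 = 357.9 MPa.
R_n/Ω = (357.9 × 3959) / 2.0 × 10⁻³ = 708.4 kN.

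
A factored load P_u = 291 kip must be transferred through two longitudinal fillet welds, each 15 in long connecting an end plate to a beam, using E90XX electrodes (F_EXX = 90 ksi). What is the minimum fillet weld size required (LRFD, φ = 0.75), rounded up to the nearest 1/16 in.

w = 3/8 in

Total weld length L = 30 in.
Required throat t_e = P_u / (φ × 0.6 F_EXX × L) = 291 / (0.75 × 0.6 × 90 × 30) = 0.2395 in.
Required leg w = t_e / 0.707 = 0.3388 in → use 3/8 in.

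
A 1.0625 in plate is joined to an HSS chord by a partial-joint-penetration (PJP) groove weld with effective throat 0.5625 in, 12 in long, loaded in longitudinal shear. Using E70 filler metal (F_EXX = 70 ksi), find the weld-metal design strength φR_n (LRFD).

φR_n ≈ 213 kips

Effective throat (given) t_e = 0.5625 in.
A_we = 0.5625 × 12 = 6.75 in².
F_nw = 0.6 F_EXX = 42 ksi.
φR_n = 0.75 × 42 × 6.75 = 212.6 kips.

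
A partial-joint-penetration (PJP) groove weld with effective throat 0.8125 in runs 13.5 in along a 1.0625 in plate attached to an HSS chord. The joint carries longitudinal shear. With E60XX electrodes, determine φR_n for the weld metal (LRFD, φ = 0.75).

φR_n ≈ 296 kip

E60XX → F_EXX = 60 ksi.
Effective throat (given) t_e = 0.8125 in.
A_we = 0.8125 × 13.5 = 10.97 in².
F_nw = 0.6 F_EXX = 36 ksi.
φR_n = 0.75 × 36 × 10.97 = 296.2 kip.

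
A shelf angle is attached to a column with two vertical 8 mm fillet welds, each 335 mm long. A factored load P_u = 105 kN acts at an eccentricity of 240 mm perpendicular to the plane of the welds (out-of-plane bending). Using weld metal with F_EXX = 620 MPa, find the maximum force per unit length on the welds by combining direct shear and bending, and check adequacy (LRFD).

L_w = 2 × 335 = 670 mm; section modulus (unit throat) S = 2 × L²/6 = 37410 mm².
Direct shear f_v = P/L_w = 105×10³/670 = 156.7 N/mm.
Moment M = P × e = 105×10³ × 240 = 25200000 N·mm; bending f_b = M/S = 673.6 N/mm.
f_max = √(f_v² + f_b²) = √(156.7² + 673.6²) = 691.6 N/mm.
φr_n = 0.75 × 0.6 × 620 × (0.707 × 8) = 1578 N/mm → adequate.

f_max ≈ 692 N/mm; adequate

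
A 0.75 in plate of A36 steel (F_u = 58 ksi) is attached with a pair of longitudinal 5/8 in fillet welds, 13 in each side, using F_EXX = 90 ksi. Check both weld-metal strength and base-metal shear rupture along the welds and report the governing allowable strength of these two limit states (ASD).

t_e = 0.707 × 0.625 = 0.4419 in; L = 26 in.
Weld metal: R_n/Ω = (1/2.0) × 0.6 × 90 × 0.4419 × 26 = 310.2 kip.
Base metal (shear rupture): R_n/Ω = (1/2.0) × 0.6 × 58 × 0.75 × 26 = 339.3 kip.
Governing: weld metal.

R_n/Ω ≈ 310 kip (weld metal governs)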